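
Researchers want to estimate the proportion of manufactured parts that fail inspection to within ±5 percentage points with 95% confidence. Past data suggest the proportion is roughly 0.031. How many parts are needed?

47

For a proportion with margin E = 0.05 at 95% confidence, z = 1.960.
n = p̂(1−p̂)(z/E)² = 0.031 × 0.969 × (1.960/0.05)² = 46.16
Round up: n = 47.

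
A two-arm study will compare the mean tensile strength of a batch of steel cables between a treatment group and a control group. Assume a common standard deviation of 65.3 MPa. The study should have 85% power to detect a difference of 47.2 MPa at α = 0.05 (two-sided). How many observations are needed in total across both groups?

For two equal groups, n per group = 2·((z_{α/2} + z_β)·σ/δ)².
z_{α/2} = 1.960; z_β = 1.036 (power 85%).
n = 2 × (2.996 × 65.3 / 47.2)² = 2 × 17.18 = 34.36
Round up: n = 35 per group.
Total across both groups: 2 × 35 = 70.

70 total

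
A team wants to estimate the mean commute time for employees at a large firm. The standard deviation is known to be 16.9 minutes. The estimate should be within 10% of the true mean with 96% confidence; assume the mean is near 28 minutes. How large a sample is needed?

154

For a mean, the margin of error is E = z·σ/√n, so n = (zσ/E)².
At 96% confidence, z = 2.054.
E = 10% of 28 = 2.8 minutes.
n = (2.054 × 16.9 / 2.8)² = 153.69
Round up: n = 154.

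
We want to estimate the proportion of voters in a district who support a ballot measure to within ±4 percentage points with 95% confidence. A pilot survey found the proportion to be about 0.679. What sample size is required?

For a proportion with margin E = 0.04 at 95% confidence, z = 1.960.
n = p̂(1−p̂)(z/E)² = 0.679 × 0.321 × (1.960/0.04)² = 523.32
Round up: n = 524.

n = 524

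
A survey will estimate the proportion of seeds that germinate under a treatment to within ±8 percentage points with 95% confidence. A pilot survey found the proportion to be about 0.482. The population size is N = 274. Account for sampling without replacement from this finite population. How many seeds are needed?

For a proportion with margin E = 0.08 at 95% confidence, z = 1.960.
n = p̂(1−p̂)(z/E)² = 0.482 × 0.518 × (1.960/0.08)² = 149.87 — call this n₀.
Finite-population correction with N = 274: n = n₀ / (1 + (n₀−1)/N) = 149.87 / 1.543 = 97.13
Round up: n = 98.

98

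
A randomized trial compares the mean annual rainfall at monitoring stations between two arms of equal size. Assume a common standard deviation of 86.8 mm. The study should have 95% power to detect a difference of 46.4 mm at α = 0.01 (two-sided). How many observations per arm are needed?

125 per group

For two equal groups, n per group = 2·((z_{α/2} + z_β)·σ/δ)².
z_{α/2} = 2.576; z_β = 1.645 (power 95%).
n = 2 × (4.221 × 86.8 / 46.4)² = 2 × 62.35 = 124.70
Round up: n = 125 per group.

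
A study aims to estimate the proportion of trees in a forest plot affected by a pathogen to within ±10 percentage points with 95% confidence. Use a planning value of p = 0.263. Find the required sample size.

For a proportion with margin E = 0.1 at 95% confidence, z = 1.960.
n = p̂(1−p̂)(z/E)² = 0.263 × 0.737 × (1.960/0.1)² = 74.46
Round up: n = 75.

n = 75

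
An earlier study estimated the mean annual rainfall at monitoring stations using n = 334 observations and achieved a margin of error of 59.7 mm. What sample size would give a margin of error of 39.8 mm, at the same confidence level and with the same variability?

Margin of error scales as 1/√n, so n₂ = n₁·(E₁/E₂)².
n₂ = 334 × (59.7/39.8)² = 334 × 2.25 = 751.50
Round up: n₂ = 752.

752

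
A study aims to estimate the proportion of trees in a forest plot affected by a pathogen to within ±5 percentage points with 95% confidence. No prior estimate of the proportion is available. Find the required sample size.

385

For a proportion with margin E = 0.05 at 95% confidence, z = 1.960.
With no prior estimate, use p = 0.5, which maximizes p(1−p) at 0.25.
n = 0.25 × (z/E)² = 0.25 × (1.960/0.05)² = 384.16
Round up: n = 385.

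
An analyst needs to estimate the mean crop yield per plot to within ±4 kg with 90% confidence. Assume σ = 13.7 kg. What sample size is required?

For a mean, the margin of error is E = z·σ/√n, so n = (zσ/E)².
At 90% confidence, z = 1.645.
n = (1.645 × 13.7 / 4)² = 31.74
Round up: n = 32.

32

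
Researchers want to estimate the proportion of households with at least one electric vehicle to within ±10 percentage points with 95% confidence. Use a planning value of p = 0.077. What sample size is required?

For a proportion with margin E = 0.1 at 95% confidence, z = 1.960.
n = p̂(1−p̂)(z/E)² = 0.077 × 0.923 × (1.960/0.1)² = 27.30
Round up: n = 28.

28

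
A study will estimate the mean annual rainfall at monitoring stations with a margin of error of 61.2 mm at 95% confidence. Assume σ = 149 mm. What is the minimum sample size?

n = 23

For a mean, the margin of error is E = z·σ/√n, so n = (zσ/E)².
At 95% confidence, z = 1.960.
n = (1.960 × 149 / 61.2)² = 22.77
Round up: n = 23.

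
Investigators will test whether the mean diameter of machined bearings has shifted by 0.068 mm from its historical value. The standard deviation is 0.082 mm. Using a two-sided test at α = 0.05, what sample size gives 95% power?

For a one-sample z-test, n = ((z_{α/2} + z_β)·σ/δ)².
z_{α/2} = 1.960 (two-sided α = 0.05); z_β = 1.645 (power 95% → β = 0.05).
n = (3.605 × 0.082 / 0.068)² = 18.90
Round up: n = 19.

19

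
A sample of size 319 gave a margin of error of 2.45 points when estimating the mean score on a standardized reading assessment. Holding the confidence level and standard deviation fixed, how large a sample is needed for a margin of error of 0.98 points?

1994

Margin of error scales as 1/√n, so n₂ = n₁·(E₁/E₂)².
n₂ = 319 × (2.45/0.98)² = 319 × 6.25 = 1993.75
Round up: n₂ = 1994.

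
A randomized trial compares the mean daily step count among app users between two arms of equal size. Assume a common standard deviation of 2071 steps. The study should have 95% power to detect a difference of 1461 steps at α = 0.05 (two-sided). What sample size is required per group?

For two equal groups, n per group = 2·((z_{α/2} + z_β)·σ/δ)².
z_{α/2} = 1.960; z_β = 1.645 (power 95%).
n = 2 × (3.605 × 2071 / 1461)² = 2 × 26.11 = 52.22
Round up: n = 53 per group.

53 per group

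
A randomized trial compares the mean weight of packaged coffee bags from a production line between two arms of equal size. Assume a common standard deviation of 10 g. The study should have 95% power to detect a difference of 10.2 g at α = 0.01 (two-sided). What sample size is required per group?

For two equal groups, n per group = 2·((z_{α/2} + z_β)·σ/δ)².
z_{α/2} = 2.576; z_β = 1.645 (power 95%).
n = 2 × (4.221 × 10 / 10.2)² = 2 × 17.12 = 34.24
Round up: n = 35 per group.

35 per group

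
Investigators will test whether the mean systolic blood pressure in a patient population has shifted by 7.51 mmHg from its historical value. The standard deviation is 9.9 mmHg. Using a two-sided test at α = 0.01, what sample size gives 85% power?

For a one-sample z-test, n = ((z_{α/2} + z_β)·σ/δ)².
z_{α/2} = 2.576 (two-sided α = 0.01); z_β = 1.036 (power 85% → β = 0.15).
n = (3.612 × 9.9 / 7.51)² = 22.67
Round up: n = 23.

n = 23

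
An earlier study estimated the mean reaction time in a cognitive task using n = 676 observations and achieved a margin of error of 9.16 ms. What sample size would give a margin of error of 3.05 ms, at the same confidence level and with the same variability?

Margin of error scales as 1/√n, so n₂ = n₁·(E₁/E₂)².
n₂ = 676 × (9.16/3.05)² = 676 × 9.02 = 6097.52
Round up: n₂ = 6098.

6098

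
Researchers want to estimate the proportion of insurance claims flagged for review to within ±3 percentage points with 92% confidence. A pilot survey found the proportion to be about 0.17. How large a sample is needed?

For a proportion with margin E = 0.03 at 92% confidence, z = 1.751.
n = p̂(1−p̂)(z/E)² = 0.17 × 0.83 × (1.751/0.03)² = 480.68
Round up: n = 481.

481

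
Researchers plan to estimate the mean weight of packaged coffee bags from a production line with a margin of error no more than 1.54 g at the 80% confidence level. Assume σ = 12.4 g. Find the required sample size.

107

For a mean, the margin of error is E = z·σ/√n, so n = (zσ/E)².
At 80% confidence, z = 1.282.
n = (1.282 × 12.4 / 1.54)² = 106.56
Round up: n = 107.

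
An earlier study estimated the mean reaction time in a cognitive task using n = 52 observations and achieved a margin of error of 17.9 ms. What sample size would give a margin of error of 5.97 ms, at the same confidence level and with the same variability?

Margin of error scales as 1/√n, so n₂ = n₁·(E₁/E₂)².
n₂ = 52 × (17.9/5.97)² = 52 × 8.99 = 467.48
Round up: n₂ = 468.

468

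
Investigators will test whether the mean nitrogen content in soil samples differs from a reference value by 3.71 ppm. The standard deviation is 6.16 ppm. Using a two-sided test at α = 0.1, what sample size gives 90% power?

For a one-sample z-test, n = ((z_{α/2} + z_β)·σ/δ)².
z_{α/2} = 1.645 (two-sided α = 0.1); z_β = 1.282 (power 90% → β = 0.1).
n = (2.927 × 6.16 / 3.71)² = 23.62
Round up: n = 24.

n = 24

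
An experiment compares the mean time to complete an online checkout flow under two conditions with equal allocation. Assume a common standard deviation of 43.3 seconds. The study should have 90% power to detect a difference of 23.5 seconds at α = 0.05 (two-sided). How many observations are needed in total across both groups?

144 total

For two equal groups, n per group = 2·((z_{α/2} + z_β)·σ/δ)².
z_{α/2} = 1.960; z_β = 1.282 (power 90%).
n = 2 × (3.242 × 43.3 / 23.5)² = 2 × 35.68 = 71.36
Round up: n = 72 per group.
Total across both groups: 2 × 72 = 144.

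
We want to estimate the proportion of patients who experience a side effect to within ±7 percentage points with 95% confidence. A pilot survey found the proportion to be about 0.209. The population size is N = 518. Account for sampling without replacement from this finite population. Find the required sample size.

For a proportion with margin E = 0.07 at 95% confidence, z = 1.960.
n = p̂(1−p̂)(z/E)² = 0.209 × 0.791 × (1.960/0.07)² = 129.61 — call this n₀.
Finite-population correction with N = 518: n = n₀ / (1 + (n₀−1)/N) = 129.61 / 1.248 = 103.85
Round up: n = 104.

104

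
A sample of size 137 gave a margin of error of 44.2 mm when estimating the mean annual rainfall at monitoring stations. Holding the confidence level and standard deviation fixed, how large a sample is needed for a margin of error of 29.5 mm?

Margin of error scales as 1/√n, so n₂ = n₁·(E₁/E₂)².
n₂ = 137 × (44.2/29.5)² = 137 × 2.245 = 307.56
Round up: n₂ = 308.

n = 308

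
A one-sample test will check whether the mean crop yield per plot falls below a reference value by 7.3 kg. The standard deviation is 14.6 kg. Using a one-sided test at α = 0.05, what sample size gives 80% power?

For a one-sample z-test, n = ((z_α + z_β)·σ/δ)².
z_α = 1.645 (one-sided α = 0.05); z_β = 0.842 (power 80% → β = 0.2).
n = (2.487 × 14.6 / 7.3)² = 24.74
Round up: n = 25.

25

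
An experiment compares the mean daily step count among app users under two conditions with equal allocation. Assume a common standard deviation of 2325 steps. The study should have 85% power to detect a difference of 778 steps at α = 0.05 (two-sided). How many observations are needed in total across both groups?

For two equal groups, n per group = 2·((z_{α/2} + z_β)·σ/δ)².
z_{α/2} = 1.960; z_β = 1.036 (power 85%).
n = 2 × (2.996 × 2325 / 778)² = 2 × 80.16 = 160.32
Round up: n = 161 per group.
Total across both groups: 2 × 161 = 322.

322 total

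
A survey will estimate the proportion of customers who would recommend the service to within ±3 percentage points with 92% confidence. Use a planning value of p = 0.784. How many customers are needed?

For a proportion with margin E = 0.03 at 92% confidence, z = 1.751.
n = p̂(1−p̂)(z/E)² = 0.784 × 0.216 × (1.751/0.03)² = 576.90
Round up: n = 577.

577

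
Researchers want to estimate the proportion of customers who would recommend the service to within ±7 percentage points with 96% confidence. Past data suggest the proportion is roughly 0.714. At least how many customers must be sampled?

176

For a proportion with margin E = 0.07 at 96% confidence, z = 2.054.
n = p̂(1−p̂)(z/E)² = 0.714 × 0.286 × (2.054/0.07)² = 175.82
Round up: n = 176.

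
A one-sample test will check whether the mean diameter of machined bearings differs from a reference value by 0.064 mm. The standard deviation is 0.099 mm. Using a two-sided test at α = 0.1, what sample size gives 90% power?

For a one-sample z-test, n = ((z_{α/2} + z_β)·σ/δ)².
z_{α/2} = 1.645 (two-sided α = 0.1); z_β = 1.282 (power 90% → β = 0.1).
n = (2.927 × 0.099 / 0.064)² = 20.50
Round up: n = 21.

21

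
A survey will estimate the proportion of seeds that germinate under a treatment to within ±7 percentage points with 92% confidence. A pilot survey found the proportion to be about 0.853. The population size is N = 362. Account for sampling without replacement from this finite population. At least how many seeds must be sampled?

For a proportion with margin E = 0.07 at 92% confidence, z = 1.751.
n = p̂(1−p̂)(z/E)² = 0.853 × 0.147 × (1.751/0.07)² = 78.46 — call this n₀.
Finite-population correction with N = 362: n = n₀ / (1 + (n₀−1)/N) = 78.46 / 1.214 = 64.63
Round up: n = 65.

n = 65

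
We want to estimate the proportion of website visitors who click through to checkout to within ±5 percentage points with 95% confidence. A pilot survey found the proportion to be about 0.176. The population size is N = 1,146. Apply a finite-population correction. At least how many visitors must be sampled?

For a proportion with margin E = 0.05 at 95% confidence, z = 1.960.
n = p̂(1−p̂)(z/E)² = 0.176 × 0.824 × (1.960/0.05)² = 222.85 — call this n₀.
Finite-population correction with N = 1,146: n = n₀ / (1 + (n₀−1)/N) = 222.85 / 1.194 = 186.64
Round up: n = 187.

187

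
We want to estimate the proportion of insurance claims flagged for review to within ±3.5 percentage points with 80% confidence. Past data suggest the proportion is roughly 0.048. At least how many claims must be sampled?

For a proportion with margin E = 0.035 at 80% confidence, z = 1.282.
n = p̂(1−p̂)(z/E)² = 0.048 × 0.952 × (1.282/0.035)² = 61.31
Round up: n = 62.

62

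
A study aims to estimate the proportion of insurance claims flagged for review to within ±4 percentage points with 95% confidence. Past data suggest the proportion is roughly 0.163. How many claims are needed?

For a proportion with margin E = 0.04 at 95% confidence, z = 1.960.
n = p̂(1−p̂)(z/E)² = 0.163 × 0.837 × (1.960/0.04)² = 327.57
Round up: n = 328.

328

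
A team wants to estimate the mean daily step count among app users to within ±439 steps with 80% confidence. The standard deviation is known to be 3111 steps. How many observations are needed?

For a mean, the margin of error is E = z·σ/√n, so n = (zσ/E)².
At 80% confidence, z = 1.282.
n = (1.282 × 3111 / 439)² = 82.54
Round up: n = 83.

83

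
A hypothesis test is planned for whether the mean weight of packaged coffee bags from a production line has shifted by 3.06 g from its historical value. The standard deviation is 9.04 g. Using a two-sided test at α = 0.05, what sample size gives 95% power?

For a one-sample z-test, n = ((z_{α/2} + z_β)·σ/δ)².
z_{α/2} = 1.960 (two-sided α = 0.05); z_β = 1.645 (power 95% → β = 0.05).
n = (3.605 × 9.04 / 3.06)² = 113.42
Round up: n = 114.

114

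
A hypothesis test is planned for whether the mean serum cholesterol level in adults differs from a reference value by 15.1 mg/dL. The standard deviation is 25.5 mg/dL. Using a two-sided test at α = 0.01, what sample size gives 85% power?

38

For a one-sample z-test, n = ((z_{α/2} + z_β)·σ/δ)².
z_{α/2} = 2.576 (two-sided α = 0.01); z_β = 1.036 (power 85% → β = 0.15).
n = (3.612 × 25.5 / 15.1)² = 37.21
Round up: n = 38.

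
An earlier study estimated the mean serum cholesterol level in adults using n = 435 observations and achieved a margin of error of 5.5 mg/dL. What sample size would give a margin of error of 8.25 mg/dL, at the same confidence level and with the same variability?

Margin of error scales as 1/√n, so n₂ = n₁·(E₁/E₂)².
n₂ = 435 × (5.5/8.25)² = 435 × 0.4444 = 193.31
Round up: n₂ = 194.

194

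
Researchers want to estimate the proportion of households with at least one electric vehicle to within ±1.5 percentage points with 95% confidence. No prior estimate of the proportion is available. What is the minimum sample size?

4269

For a proportion with margin E = 0.015 at 95% confidence, z = 1.960.
With no prior estimate, use p = 0.5, which maximizes p(1−p) at 0.25.
n = 0.25 × (z/E)² = 0.25 × (1.960/0.015)² = 4268.44
Round up: n = 4269.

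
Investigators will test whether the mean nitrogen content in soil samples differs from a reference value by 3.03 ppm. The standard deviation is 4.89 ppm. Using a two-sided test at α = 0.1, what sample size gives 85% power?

For a one-sample z-test, n = ((z_{α/2} + z_β)·σ/δ)².
z_{α/2} = 1.645 (two-sided α = 0.1); z_β = 1.036 (power 85% → β = 0.15).
n = (2.681 × 4.89 / 3.03)² = 18.72
Round up: n = 19.

19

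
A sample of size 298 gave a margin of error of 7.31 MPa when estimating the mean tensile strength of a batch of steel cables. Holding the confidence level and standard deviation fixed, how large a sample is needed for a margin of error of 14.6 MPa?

Margin of error scales as 1/√n, so n₂ = n₁·(E₁/E₂)².
n₂ = 298 × (7.31/14.6)² = 298 × 0.2507 = 74.71
Round up: n₂ = 75.

75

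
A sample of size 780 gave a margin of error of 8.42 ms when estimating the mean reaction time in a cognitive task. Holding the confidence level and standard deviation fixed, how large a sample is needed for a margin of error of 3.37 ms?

n = 4870

Margin of error scales as 1/√n, so n₂ = n₁·(E₁/E₂)².
n₂ = 780 × (8.42/3.37)² = 780 × 6.243 = 4869.54
Round up: n₂ = 4870.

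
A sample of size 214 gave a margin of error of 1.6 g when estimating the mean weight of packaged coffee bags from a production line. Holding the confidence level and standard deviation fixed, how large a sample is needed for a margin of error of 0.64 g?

Margin of error scales as 1/√n, so n₂ = n₁·(E₁/E₂)².
n₂ = 214 × (1.6/0.64)² = 214 × 6.25 = 1337.50
Round up: n₂ = 1338.

1338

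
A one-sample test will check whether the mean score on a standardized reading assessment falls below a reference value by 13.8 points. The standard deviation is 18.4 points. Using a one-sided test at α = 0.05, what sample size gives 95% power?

For a one-sample z-test, n = ((z_α + z_β)·σ/δ)².
z_α = 1.645 (one-sided α = 0.05); z_β = 1.645 (power 95% → β = 0.05).
n = (3.290 × 18.4 / 13.8)² = 19.24
Round up: n = 20.

20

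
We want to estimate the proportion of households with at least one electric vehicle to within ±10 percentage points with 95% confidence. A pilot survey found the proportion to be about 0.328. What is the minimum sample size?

85

For a proportion with margin E = 0.1 at 95% confidence, z = 1.960.
n = p̂(1−p̂)(z/E)² = 0.328 × 0.672 × (1.960/0.1)² = 84.68
Round up: n = 85.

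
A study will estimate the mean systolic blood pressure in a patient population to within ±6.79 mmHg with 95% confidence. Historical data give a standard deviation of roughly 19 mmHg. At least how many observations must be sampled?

31

For a mean, the margin of error is E = z·σ/√n, so n = (zσ/E)².
At 95% confidence, z = 1.960.
n = (1.960 × 19 / 6.79)² = 30.08
Round up: n = 31.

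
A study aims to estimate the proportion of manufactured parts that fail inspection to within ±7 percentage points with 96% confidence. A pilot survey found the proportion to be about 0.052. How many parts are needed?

For a proportion with margin E = 0.07 at 96% confidence, z = 2.054.
n = p̂(1−p̂)(z/E)² = 0.052 × 0.948 × (2.054/0.07)² = 42.44
Round up: n = 43.

43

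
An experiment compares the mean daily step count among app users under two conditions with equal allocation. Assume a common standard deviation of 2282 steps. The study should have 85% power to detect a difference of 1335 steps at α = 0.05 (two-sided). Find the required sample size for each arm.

For two equal groups, n per group = 2·((z_{α/2} + z_β)·σ/δ)².
z_{α/2} = 1.960; z_β = 1.036 (power 85%).
n = 2 × (2.996 × 2282 / 1335)² = 2 × 26.23 = 52.46
Round up: n = 53 per group.

53 per group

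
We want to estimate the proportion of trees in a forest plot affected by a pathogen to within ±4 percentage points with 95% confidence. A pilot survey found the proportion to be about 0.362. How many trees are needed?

For a proportion with margin E = 0.04 at 95% confidence, z = 1.960.
n = p̂(1−p̂)(z/E)² = 0.362 × 0.638 × (1.960/0.04)² = 554.53
Round up: n = 555.

555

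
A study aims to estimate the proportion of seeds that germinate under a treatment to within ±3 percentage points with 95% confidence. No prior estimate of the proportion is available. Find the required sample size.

1068

For a proportion with margin E = 0.03 at 95% confidence, z = 1.960.
With no prior estimate, use p = 0.5, which maximizes p(1−p) at 0.25.
n = 0.25 × (z/E)² = 0.25 × (1.960/0.03)² = 1067.11
Round up: n = 1068.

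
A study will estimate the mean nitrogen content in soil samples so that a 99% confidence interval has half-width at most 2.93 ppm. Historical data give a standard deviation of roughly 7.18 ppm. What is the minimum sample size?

n = 40

For a mean, the margin of error is E = z·σ/√n, so n = (zσ/E)².
At 99% confidence, z = 2.576.
n = (2.576 × 7.18 / 2.93)² = 39.85
Round up: n = 40.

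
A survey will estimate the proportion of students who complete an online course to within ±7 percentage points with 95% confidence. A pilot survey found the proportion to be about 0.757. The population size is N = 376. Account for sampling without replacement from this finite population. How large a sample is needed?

105

For a proportion with margin E = 0.07 at 95% confidence, z = 1.960.
n = p̂(1−p̂)(z/E)² = 0.757 × 0.243 × (1.960/0.07)² = 144.22 — call this n₀.
Finite-population correction with N = 376: n = n₀ / (1 + (n₀−1)/N) = 144.22 / 1.381 = 104.43
Round up: n = 105.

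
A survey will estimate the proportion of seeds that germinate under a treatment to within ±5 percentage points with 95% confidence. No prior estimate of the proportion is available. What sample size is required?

For a proportion with margin E = 0.05 at 95% confidence, z = 1.960.
With no prior estimate, use p = 0.5, which maximizes p(1−p) at 0.25.
n = 0.25 × (z/E)² = 0.25 × (1.960/0.05)² = 384.16
Round up: n = 385.

385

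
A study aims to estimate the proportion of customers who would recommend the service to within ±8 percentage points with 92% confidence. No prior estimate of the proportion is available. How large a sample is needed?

For a proportion with margin E = 0.08 at 92% confidence, z = 1.751.
With no prior estimate, use p = 0.5, which maximizes p(1−p) at 0.25.
n = 0.25 × (z/E)² = 0.25 × (1.751/0.08)² = 119.77
Round up: n = 120.

120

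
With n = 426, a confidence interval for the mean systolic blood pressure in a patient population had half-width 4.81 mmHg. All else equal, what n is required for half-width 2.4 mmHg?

Margin of error scales as 1/√n, so n₂ = n₁·(E₁/E₂)².
n₂ = 426 × (4.81/2.4)² = 426 × 4.017 = 1711.24
Round up: n₂ = 1712.

n = 1712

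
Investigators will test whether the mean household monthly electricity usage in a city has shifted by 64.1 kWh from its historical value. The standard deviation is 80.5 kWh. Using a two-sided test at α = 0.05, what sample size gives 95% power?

For a one-sample z-test, n = ((z_{α/2} + z_β)·σ/δ)².
z_{α/2} = 1.960 (two-sided α = 0.05); z_β = 1.645 (power 95% → β = 0.05).
n = (3.605 × 80.5 / 64.1)² = 20.50
Round up: n = 21.

21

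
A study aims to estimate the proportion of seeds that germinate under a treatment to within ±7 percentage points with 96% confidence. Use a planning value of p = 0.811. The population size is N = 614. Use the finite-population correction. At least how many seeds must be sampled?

109

For a proportion with margin E = 0.07 at 96% confidence, z = 2.054.
n = p̂(1−p̂)(z/E)² = 0.811 × 0.189 × (2.054/0.07)² = 131.97 — call this n₀.
Finite-population correction with N = 614: n = n₀ / (1 + (n₀−1)/N) = 131.97 / 1.213 = 108.80
Round up: n = 109.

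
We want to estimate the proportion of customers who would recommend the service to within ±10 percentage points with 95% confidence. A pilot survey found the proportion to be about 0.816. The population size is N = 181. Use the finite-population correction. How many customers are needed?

For a proportion with margin E = 0.1 at 95% confidence, z = 1.960.
n = p̂(1−p̂)(z/E)² = 0.816 × 0.184 × (1.960/0.1)² = 57.68 — call this n₀.
Finite-population correction with N = 181: n = n₀ / (1 + (n₀−1)/N) = 57.68 / 1.313 = 43.93
Round up: n = 44.

44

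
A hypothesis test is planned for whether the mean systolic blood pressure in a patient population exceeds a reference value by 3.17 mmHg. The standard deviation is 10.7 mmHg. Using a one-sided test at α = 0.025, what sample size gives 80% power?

n = 90

For a one-sample z-test, n = ((z_α + z_β)·σ/δ)².
z_α = 1.960 (one-sided α = 0.025); z_β = 0.842 (power 80% → β = 0.2).
n = (2.802 × 10.7 / 3.17)² = 89.45
Round up: n = 90.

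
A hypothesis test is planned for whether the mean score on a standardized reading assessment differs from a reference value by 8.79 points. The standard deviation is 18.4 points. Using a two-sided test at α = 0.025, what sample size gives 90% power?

55

For a one-sample z-test, n = ((z_{α/2} + z_β)·σ/δ)².
z_{α/2} = 2.241 (two-sided α = 0.025); z_β = 1.282 (power 90% → β = 0.1).
n = (3.523 × 18.4 / 8.79)² = 54.39
Round up: n = 55.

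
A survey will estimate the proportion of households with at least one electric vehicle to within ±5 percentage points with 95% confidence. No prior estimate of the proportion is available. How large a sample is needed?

For a proportion with margin E = 0.05 at 95% confidence, z = 1.960.
With no prior estimate, use p = 0.5, which maximizes p(1−p) at 0.25.
n = 0.25 × (z/E)² = 0.25 × (1.960/0.05)² = 384.16
Round up: n = 385.

385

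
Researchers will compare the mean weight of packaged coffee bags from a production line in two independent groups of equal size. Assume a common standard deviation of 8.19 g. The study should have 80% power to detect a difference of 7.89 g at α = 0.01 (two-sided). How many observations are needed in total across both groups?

For two equal groups, n per group = 2·((z_{α/2} + z_β)·σ/δ)².
z_{α/2} = 2.576; z_β = 0.842 (power 80%).
n = 2 × (3.418 × 8.19 / 7.89)² = 2 × 12.59 = 25.18
Round up: n = 26 per group.
Total across both groups: 2 × 26 = 52.

52 total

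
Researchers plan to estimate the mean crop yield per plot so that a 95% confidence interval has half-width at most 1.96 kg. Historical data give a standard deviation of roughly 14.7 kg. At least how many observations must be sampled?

217

For a mean, the margin of error is E = z·σ/√n, so n = (zσ/E)².
At 95% confidence, z = 1.960.
n = (1.960 × 14.7 / 1.96)² = 216.09
Round up: n = 217.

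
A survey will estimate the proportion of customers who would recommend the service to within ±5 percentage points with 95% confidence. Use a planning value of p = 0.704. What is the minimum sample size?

For a proportion with margin E = 0.05 at 95% confidence, z = 1.960.
n = p̂(1−p̂)(z/E)² = 0.704 × 0.296 × (1.960/0.05)² = 320.21
Round up: n = 321.

321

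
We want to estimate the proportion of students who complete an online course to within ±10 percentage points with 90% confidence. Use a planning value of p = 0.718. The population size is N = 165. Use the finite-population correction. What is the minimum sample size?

For a proportion with margin E = 0.1 at 90% confidence, z = 1.645.
n = p̂(1−p̂)(z/E)² = 0.718 × 0.282 × (1.645/0.1)² = 54.79 — call this n₀.
Finite-population correction with N = 165: n = n₀ / (1 + (n₀−1)/N) = 54.79 / 1.326 = 41.32
Round up: n = 42.

42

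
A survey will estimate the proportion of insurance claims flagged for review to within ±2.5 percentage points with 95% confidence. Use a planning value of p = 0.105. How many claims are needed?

578

For a proportion with margin E = 0.025 at 95% confidence, z = 1.960.
n = p̂(1−p̂)(z/E)² = 0.105 × 0.895 × (1.960/0.025)² = 577.62
Round up: n = 578.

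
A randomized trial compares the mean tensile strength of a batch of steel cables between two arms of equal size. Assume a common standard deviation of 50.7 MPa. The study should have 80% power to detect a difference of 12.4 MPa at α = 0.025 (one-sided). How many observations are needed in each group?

263 per group

For two equal groups, n per group = 2·((z_α + z_β)·σ/δ)².
z_α = 1.960; z_β = 0.842 (power 80%).
n = 2 × (2.802 × 50.7 / 12.4)² = 2 × 131.25 = 262.50
Round up: n = 263 per group.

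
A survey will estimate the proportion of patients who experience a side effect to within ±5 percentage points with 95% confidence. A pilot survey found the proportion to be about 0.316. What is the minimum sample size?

For a proportion with margin E = 0.05 at 95% confidence, z = 1.960.
n = p̂(1−p̂)(z/E)² = 0.316 × 0.684 × (1.960/0.05)² = 332.14
Round up: n = 333.

333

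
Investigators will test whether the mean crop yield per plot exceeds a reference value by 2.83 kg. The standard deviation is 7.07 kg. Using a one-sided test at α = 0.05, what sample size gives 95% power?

For a one-sample z-test, n = ((z_α + z_β)·σ/δ)².
z_α = 1.645 (one-sided α = 0.05); z_β = 1.645 (power 95% → β = 0.05).
n = (3.290 × 7.07 / 2.83)² = 67.56
Round up: n = 68.

n = 68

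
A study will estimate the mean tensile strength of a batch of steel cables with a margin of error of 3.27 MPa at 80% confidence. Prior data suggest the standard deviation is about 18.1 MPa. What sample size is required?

51

For a mean, the margin of error is E = z·σ/√n, so n = (zσ/E)².
At 80% confidence, z = 1.282.
n = (1.282 × 18.1 / 3.27)² = 50.35
Round up: n = 51.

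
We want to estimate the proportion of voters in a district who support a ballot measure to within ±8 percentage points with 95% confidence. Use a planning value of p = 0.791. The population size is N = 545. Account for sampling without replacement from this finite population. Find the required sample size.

85

For a proportion with margin E = 0.08 at 95% confidence, z = 1.960.
n = p̂(1−p̂)(z/E)² = 0.791 × 0.209 × (1.960/0.08)² = 99.23 — call this n₀.
Finite-population correction with N = 545: n = n₀ / (1 + (n₀−1)/N) = 99.23 / 1.18 = 84.09
Round up: n = 85.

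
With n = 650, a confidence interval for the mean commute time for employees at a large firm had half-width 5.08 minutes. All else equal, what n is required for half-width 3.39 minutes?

Margin of error scales as 1/√n, so n₂ = n₁·(E₁/E₂)².
n₂ = 650 × (5.08/3.39)² = 650 × 2.246 = 1459.90
Round up: n₂ = 1460.

n = 1460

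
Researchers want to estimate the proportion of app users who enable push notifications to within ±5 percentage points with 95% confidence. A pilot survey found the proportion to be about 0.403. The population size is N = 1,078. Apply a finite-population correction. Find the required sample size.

276

For a proportion with margin E = 0.05 at 95% confidence, z = 1.960.
n = p̂(1−p̂)(z/E)² = 0.403 × 0.597 × (1.960/0.05)² = 369.70 — call this n₀.
Finite-population correction with N = 1,078: n = n₀ / (1 + (n₀−1)/N) = 369.70 / 1.342 = 275.48
Round up: n = 276.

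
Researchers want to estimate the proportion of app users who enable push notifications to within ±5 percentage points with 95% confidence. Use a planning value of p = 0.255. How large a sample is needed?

n = 292

For a proportion with margin E = 0.05 at 95% confidence, z = 1.960.
n = p̂(1−p̂)(z/E)² = 0.255 × 0.745 × (1.960/0.05)² = 291.92
Round up: n = 292.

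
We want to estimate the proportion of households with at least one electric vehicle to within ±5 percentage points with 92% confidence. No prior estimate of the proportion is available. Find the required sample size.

307

For a proportion with margin E = 0.05 at 92% confidence, z = 1.751.
With no prior estimate, use p = 0.5, which maximizes p(1−p) at 0.25.
n = 0.25 × (z/E)² = 0.25 × (1.751/0.05)² = 306.60
Round up: n = 307.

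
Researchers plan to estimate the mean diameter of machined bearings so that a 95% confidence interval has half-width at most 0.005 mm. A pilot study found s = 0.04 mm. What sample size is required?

246

For a mean, the margin of error is E = z·σ/√n, so n = (zσ/E)².
At 95% confidence, z = 1.960.
n = (1.960 × 0.04 / 0.005)² = 245.86
Round up: n = 246.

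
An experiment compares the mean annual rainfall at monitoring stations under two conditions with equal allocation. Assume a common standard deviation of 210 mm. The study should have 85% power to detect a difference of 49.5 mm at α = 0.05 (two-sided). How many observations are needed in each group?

324 per group

For two equal groups, n per group = 2·((z_{α/2} + z_β)·σ/δ)².
z_{α/2} = 1.960; z_β = 1.036 (power 85%).
n = 2 × (2.996 × 210 / 49.5)² = 2 × 161.55 = 323.10
Round up: n = 324 per group.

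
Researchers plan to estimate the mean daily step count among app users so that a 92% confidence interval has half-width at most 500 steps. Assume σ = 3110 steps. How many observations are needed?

For a mean, the margin of error is E = z·σ/√n, so n = (zσ/E)².
At 92% confidence, z = 1.751.
n = (1.751 × 3110 / 500)² = 118.62
Round up: n = 119.

119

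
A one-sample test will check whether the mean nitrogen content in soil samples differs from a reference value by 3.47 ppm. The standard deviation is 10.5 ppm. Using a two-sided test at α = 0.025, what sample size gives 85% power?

For a one-sample z-test, n = ((z_{α/2} + z_β)·σ/δ)².
z_{α/2} = 2.241 (two-sided α = 0.025); z_β = 1.036 (power 85% → β = 0.15).
n = (3.277 × 10.5 / 3.47)² = 98.33
Round up: n = 99.

99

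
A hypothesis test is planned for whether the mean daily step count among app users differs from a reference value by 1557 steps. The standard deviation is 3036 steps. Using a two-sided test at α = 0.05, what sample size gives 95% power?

For a one-sample z-test, n = ((z_{α/2} + z_β)·σ/δ)².
z_{α/2} = 1.960 (two-sided α = 0.05); z_β = 1.645 (power 95% → β = 0.05).
n = (3.605 × 3036 / 1557)² = 49.41
Round up: n = 50.

50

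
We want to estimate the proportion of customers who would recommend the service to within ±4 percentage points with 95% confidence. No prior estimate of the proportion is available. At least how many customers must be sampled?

601

For a proportion with margin E = 0.04 at 95% confidence, z = 1.960.
With no prior estimate, use p = 0.5, which maximizes p(1−p) at 0.25.
n = 0.25 × (z/E)² = 0.25 × (1.960/0.04)² = 600.25
Round up: n = 601.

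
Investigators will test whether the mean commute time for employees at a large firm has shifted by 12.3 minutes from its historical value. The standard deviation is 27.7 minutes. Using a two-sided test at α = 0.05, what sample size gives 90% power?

54

For a one-sample z-test, n = ((z_{α/2} + z_β)·σ/δ)².
z_{α/2} = 1.960 (two-sided α = 0.05); z_β = 1.282 (power 90% → β = 0.1).
n = (3.242 × 27.7 / 12.3)² = 53.31
Round up: n = 54.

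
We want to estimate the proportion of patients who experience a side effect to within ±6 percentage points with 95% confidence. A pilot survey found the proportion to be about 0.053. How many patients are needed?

54

For a proportion with margin E = 0.06 at 95% confidence, z = 1.960.
n = p̂(1−p̂)(z/E)² = 0.053 × 0.947 × (1.960/0.06)² = 53.56
Round up: n = 54.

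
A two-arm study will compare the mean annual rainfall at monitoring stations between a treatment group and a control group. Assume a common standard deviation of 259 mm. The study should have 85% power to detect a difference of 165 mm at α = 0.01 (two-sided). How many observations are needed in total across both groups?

For two equal groups, n per group = 2·((z_{α/2} + z_β)·σ/δ)².
z_{α/2} = 2.576; z_β = 1.036 (power 85%).
n = 2 × (3.612 × 259 / 165)² = 2 × 32.15 = 64.30
Round up: n = 65 per group.
Total across both groups: 2 × 65 = 130.

130 total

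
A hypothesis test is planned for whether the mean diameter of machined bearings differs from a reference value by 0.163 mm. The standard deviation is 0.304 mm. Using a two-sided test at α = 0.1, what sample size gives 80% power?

22

For a one-sample z-test, n = ((z_{α/2} + z_β)·σ/δ)².
z_{α/2} = 1.645 (two-sided α = 0.1); z_β = 0.842 (power 80% → β = 0.2).
n = (2.487 × 0.304 / 0.163)² = 21.51
Round up: n = 22.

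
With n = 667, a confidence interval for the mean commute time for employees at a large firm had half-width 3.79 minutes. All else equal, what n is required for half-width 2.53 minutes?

1497

Margin of error scales as 1/√n, so n₂ = n₁·(E₁/E₂)².
n₂ = 667 × (3.79/2.53)² = 667 × 2.244 = 1496.75
Round up: n₂ = 1497.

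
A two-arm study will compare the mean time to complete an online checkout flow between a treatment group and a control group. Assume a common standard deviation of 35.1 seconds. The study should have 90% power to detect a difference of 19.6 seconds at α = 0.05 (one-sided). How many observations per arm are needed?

For two equal groups, n per group = 2·((z_α + z_β)·σ/δ)².
z_α = 1.645; z_β = 1.282 (power 90%).
n = 2 × (2.927 × 35.1 / 19.6)² = 2 × 27.48 = 54.96
Round up: n = 55 per group.

55 per group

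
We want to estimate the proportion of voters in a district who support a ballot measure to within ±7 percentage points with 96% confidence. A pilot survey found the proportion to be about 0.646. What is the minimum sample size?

197

For a proportion with margin E = 0.07 at 96% confidence, z = 2.054.
n = p̂(1−p̂)(z/E)² = 0.646 × 0.354 × (2.054/0.07)² = 196.90
Round up: n = 197.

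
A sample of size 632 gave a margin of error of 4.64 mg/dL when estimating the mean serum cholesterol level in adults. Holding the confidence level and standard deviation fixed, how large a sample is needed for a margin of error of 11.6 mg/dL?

102

Margin of error scales as 1/√n, so n₂ = n₁·(E₁/E₂)².
n₂ = 632 × (4.64/11.6)² = 632 × 0.16 = 101.12
Round up: n₂ = 102.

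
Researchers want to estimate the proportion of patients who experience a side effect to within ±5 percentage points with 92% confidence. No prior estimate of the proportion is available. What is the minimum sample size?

For a proportion with margin E = 0.05 at 92% confidence, z = 1.751.
With no prior estimate, use p = 0.5, which maximizes p(1−p) at 0.25.
n = 0.25 × (z/E)² = 0.25 × (1.751/0.05)² = 306.60
Round up: n = 307.

307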